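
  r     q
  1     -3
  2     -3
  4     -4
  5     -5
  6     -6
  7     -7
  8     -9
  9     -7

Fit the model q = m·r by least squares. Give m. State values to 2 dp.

m = -0.98

Compute the Gram sums: Σr·r = 276.
Moment sums: Σr·q = -270.
MᵀM·[m]ᵀ = Mᵀq becomes [[276]]·[m]ᵀ = [-270]ᵀ.
Hence m = -270 / 276 ≈ -0.978261.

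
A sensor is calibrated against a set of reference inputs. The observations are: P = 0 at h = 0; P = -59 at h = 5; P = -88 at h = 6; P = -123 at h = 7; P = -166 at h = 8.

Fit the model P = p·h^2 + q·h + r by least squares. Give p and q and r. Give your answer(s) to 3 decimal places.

p = -2.997, q = 3.297, r = -0.049

Setting ∂/∂p … = 0 gives: 8418·p + 1196·q + 174·r = -21294;  1196·p + 174·q + 26·r = -3012;  174·p + 26·q + 5·r = -436.
Row-reducing yields p = -25771/8599, q = 28350/8599, r = -422/8599.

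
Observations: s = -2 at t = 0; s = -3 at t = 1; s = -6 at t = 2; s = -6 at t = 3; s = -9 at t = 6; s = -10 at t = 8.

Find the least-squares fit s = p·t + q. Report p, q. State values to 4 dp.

The normal system MᵀM·[p, q]ᵀ = Mᵀs is [[114, 20]; [20, 6]]·[p, q]ᵀ = [-167, -36]ᵀ.
Determinant 114·6 − 20² = 284.
p = ((-167)·6 − 20·(-36))/284 = -141/142; q = (114·(-36) − 20·(-167))/284 = -191/71.

p = -0.9930, q = -2.6901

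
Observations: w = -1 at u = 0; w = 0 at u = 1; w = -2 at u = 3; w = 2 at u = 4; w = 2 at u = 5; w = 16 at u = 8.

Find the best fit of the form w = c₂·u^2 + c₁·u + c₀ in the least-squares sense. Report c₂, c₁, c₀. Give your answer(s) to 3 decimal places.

c₂ = 0.450, c₁ = -1.603, c₀ = -0.187

From the data, Σu^2·u^2 = 5059, Σu^2·u = 729, Σu^2 = 115, Σu·u = 115, Σu = 21, Σ1 = 6.
And Σu^2·w = 1088, Σu·w = 140, Σw = 17.
Normal equations: [[5059, 729, 115]; [729, 115, 21]; [115, 21, 6]]·[c₂, c₁, c₀]ᵀ = [1088, 140, 17]ᵀ.
Row-reducing yields c₂ = 802/1781, c₁ = -2855/1781, c₀ = -333/1781.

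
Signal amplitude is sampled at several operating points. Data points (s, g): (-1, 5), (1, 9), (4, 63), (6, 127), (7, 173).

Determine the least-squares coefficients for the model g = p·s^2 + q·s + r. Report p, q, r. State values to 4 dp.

p = 3.1491, q = 1.9498, r = 3.8996

The normal equations are: 3955·p + 623·q + 103·r = 14071;  623·p + 103·q + 17·r = 2229;  103·p + 17·q + 5·r = 377.
Inverting the 3×3 Gram matrix, [p, q, r]ᵀ = [33226/10551, 20572/10551, 13715/3517]ᵀ.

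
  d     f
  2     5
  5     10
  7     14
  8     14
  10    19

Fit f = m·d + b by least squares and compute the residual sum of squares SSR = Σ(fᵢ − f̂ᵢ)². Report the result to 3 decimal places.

SSR = 1.828

MᵀM·[m, b]ᵀ = Mᵀf reads: 242·m + 32·b = 460;  32·m + 5·b = 62.
Δ = 242·5 − 32² = 186.
m = (460·5 − 32·62)/186 = 158/93; b = (242·62 − 32·460)/186 = 142/93.
Residuals: 7/93, -2/93, 18/31, -104/93, 15/31; SSR = 170/93.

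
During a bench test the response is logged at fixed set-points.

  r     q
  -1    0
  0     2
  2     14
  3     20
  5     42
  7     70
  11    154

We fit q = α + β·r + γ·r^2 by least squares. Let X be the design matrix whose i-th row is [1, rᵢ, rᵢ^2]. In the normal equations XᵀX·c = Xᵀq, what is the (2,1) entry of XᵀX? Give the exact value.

Row 2 ↔ basis r, column 1 ↔ basis 1, so (XᵀX)_{2,1} = Σᵢ r = (-1)·(1) + (0)·(1) + (2)·(1) + (3)·(1) + (5)·(1) + (7)·(1) + (11)·(1) = 27.

27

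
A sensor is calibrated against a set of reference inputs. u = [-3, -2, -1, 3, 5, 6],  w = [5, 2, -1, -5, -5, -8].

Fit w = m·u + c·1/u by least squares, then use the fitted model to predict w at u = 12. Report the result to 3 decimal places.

ŵ = -16.469

XᵀX·[m, c]ᵀ = Xᵀw reads: 84·m + 6·c = -106;  6·m + (77/50)·c = -17/3.
(Σu·u = 84, Σu·1/u = 6, Σ1/u·1/u = 77/50, Σu·w = -106, Σ1/u·w = -17/3.)
Eliminating c: (77/50)·(row 1) − 6·(row 2) gives (2334/25)·m = (77/50)·(-106) − 6·(-17/3) = -3231/25, so m = -1077/778.
Then c = ((-17/3) − 6·(-1077/778))/(77/50) = 2000/1167.
At u = 12: ŵ = (-1077/778)·(12) + (2000/1167)·(1/12) = -57658/3501.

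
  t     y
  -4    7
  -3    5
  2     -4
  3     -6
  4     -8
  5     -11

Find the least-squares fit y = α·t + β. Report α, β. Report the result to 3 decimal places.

α = -1.922, β = -0.591

Setting ∂/∂α … = 0 gives: 79·α + 7·β = -156;  7·α + 6·β = -17.
(Σt·t = 79, Σt = 7, Σ1 = 6, Σt·y = -156, Σy = -17.)
Eliminating β: 6·(row 1) − 7·(row 2) gives 425·α = 6·(-156) − 7·(-17) = -817, so α = -817/425.
Then β = ((-17) − 7·(-817/425))/6 = -251/425.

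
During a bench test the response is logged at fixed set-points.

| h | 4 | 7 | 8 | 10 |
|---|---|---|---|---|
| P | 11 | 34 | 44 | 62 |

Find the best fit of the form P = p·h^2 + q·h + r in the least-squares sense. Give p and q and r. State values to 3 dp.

With design matrix M, MᵀM = [[16753, 1919, 229]; [1919, 229, 29]; [229, 29, 4]] and MᵀP = [10858, 1254, 151]ᵀ.
Row-reducing yields p = 13/60, q = 1651/300, r = -2183/150.

p = 0.217, q = 5.503, r = -14.553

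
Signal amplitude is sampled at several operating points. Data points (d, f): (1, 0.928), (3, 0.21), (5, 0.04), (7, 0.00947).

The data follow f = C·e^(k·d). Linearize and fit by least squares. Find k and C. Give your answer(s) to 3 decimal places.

k = -0.771, C = 2.022

Taking logs, ln f = k·d + ln C, so regress ln f on d.
Σd = 16.0000, Σ(d)² = 84.0000, Σln f = -9.5139, Σd·ln f = -53.4684.
Equations: 84.0000·k + 16.0000·ln C = -53.4684;  16.0000·k + 4·ln C = -9.5139.
Slope k = (n·Σd·ln f − Σd·Σln f)/(n·Σ(d)² − (Σd)²) = (4·-53.4684 − 16.0000·-9.5139)/80.0000 = -0.77065; ln C = (Σln f − k·Σd)/n = 0.70412, so C = exp(0.70412) = 2.02206.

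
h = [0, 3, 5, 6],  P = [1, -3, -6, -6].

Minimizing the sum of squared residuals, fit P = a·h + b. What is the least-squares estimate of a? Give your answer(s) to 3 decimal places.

a = -1.238

From the data, Σh·h = 70, Σh = 14, Σ1 = 4.
Right-hand side: Σh·P = -75, ΣP = -14.
AᵀA·[a, b]ᵀ = AᵀP becomes [[70, 14]; [14, 4]]·[a, b]ᵀ = [-75, -14]ᵀ.
det = 70·4 − 14² = 84.
a = ((-75)·4 − 14·(-14))/84 = -26/21; b = (70·(-14) − 14·(-75))/84 = 5/6.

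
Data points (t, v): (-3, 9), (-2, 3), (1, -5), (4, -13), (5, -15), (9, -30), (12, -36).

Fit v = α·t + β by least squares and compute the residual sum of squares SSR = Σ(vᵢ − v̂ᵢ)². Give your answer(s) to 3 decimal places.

With design matrix A, AᵀA = [[280, 26]; [26, 7]] and Aᵀv = [-867, -87]ᵀ.
Eliminating β: 7·(row 1) − 26·(row 2) gives 1284·α = 7·(-867) − 26·(-87) = -3807, so α = -1269/428.
Then β = ((-87) − 26·(-1269/428))/7 = -303/214.
Residuals: 651/428, -162/107, -265/428, 59/214, 531/428, -813/428, 213/214; SSR = 4795/428.

SSR = 11.203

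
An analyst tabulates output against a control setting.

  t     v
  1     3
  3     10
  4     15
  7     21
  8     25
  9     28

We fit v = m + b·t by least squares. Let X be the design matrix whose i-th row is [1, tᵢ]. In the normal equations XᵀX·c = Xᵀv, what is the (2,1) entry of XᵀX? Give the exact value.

32

Row 2 ↔ basis t, column 1 ↔ basis 1, so (XᵀX)_{2,1} = Σᵢ t = (1)·(1) + (3)·(1) + (4)·(1) + (7)·(1) + (8)·(1) + (9)·(1) = 32.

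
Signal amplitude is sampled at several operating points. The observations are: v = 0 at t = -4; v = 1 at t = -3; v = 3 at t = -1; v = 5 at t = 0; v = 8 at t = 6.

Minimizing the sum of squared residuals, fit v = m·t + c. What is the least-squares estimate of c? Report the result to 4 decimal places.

From the data, Σt·t = 62, Σt = -2, Σ1 = 5.
For Mᵀv: Σt·v = 42, Σv = 17.
det = 62·5 − (-2)² = 306.
m = (42·5 − (-2)·17)/306 = 122/153; c = (62·17 − (-2)·42)/306 = 569/153.

c = 3.7190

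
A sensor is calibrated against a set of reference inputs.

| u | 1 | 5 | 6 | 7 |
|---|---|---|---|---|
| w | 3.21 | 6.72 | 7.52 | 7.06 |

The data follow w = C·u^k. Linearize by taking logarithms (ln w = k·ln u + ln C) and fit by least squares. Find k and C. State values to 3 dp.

Linearized form: ln w = k·ln u + ln C. From the 4 transformed points,
XᵀX = [[9.5873, 5.3471]; [5.3471, 4]], rhs = [10.4843, 7.0434]ᵀ  (here Σln u = 5.3471, Σ(ln u)² = 9.5873, Σln w = 7.0434, Σln u·ln w = 10.4843).
Δ = 9.5873·4 − (5.3471)² = 9.7575; k = (10.4843·4 − 5.3471·7.0434)/9.7575 = 0.43818, ln C = (9.5873·7.0434 − 5.3471·10.4843)/9.7575 = 1.17510, so C = exp(1.17510) = 3.23846.

k = 0.438, C = 3.238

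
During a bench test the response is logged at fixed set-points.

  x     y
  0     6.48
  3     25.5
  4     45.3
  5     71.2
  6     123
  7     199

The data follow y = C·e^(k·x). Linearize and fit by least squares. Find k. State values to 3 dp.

Linearized form: ln y = k·x + ln C. From the 6 transformed points,
Σx = 25.0000, Σ(x)² = 135.0000, Σln y = 23.2917, Σx·ln y = 112.2230.
Equations: 135.0000·k + 25.0000·ln C = 112.2230;  25.0000·k + 6·ln C = 23.2917.
Slope k = (n·Σx·ln y − Σx·Σln y)/(n·Σ(x)² − (Σx)²) = (6·112.2230 − 25.0000·23.2917)/185.0000 = 0.49214; ln C = (Σln y − k·Σx)/n = 1.83137.

k = 0.492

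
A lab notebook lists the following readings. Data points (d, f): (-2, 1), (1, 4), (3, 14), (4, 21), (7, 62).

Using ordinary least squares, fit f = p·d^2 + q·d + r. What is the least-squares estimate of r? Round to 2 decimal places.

From the data, Σd^2·d^2 = 2755, Σd^2·d = 427, Σd^2 = 79, Σd·d = 79, Σd = 13, Σ1 = 5.
And Σd^2·f = 3508, Σd·f = 562, Σf = 102.
Solving the 3×3 system (Gaussian elimination) gives p = 8311/7917, q = 11240/7917, r = 323/2639.

r = 0.12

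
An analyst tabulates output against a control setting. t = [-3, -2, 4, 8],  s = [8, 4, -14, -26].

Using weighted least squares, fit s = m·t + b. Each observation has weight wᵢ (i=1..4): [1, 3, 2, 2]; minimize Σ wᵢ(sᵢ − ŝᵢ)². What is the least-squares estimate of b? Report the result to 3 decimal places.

The normal equations are: 181·m + 15·b = -576;  15·m + 8·b = -60.
Eliminating b: 8·(row 1) − 15·(row 2) gives 1223·m = 8·(-576) − 15·(-60) = -3708, so m = -3708/1223.
Then b = ((-60) − 15·(-3708/1223))/8 = -2220/1223.

b = -1.815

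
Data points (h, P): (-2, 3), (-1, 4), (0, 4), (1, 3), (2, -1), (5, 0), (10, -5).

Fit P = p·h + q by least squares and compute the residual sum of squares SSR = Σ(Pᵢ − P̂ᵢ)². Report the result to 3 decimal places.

SSR = 10.490

Compute the Gram sums: Σh·h = 135, Σh = 15, Σ1 = 7.
And Σh·P = -59, ΣP = 8.
Δ = 135·7 − 15² = 720.
p = ((-59)·7 − 15·8)/720 = -533/720; q = (135·8 − 15·(-59))/720 = 131/48.
Residuals: -871/720, 191/360, 61/48, 91/90, -1619/720, 35/36, -47/144; SSR = 7553/720.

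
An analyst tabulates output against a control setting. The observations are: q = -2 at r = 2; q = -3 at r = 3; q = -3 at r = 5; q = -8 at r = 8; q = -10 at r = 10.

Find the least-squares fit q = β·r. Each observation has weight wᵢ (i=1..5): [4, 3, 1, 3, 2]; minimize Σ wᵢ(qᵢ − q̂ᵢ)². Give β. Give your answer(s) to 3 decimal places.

β = -0.978

Compute the Gram sums: Σwᵢ·r·r = 460.
Right-hand side: Σwᵢ·r·q = -450.
Hence β = -450 / 460 ≈ -0.978261.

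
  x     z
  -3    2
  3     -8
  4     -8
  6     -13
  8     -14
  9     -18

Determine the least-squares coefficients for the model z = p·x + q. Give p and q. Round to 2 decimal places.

Compute the Gram sums: Σx·x = 215, Σx = 27, Σ1 = 6.
Right-hand side: Σx·z = -414, Σz = -59.
AᵀA·[p, q]ᵀ = Aᵀz becomes [[215, 27]; [27, 6]]·[p, q]ᵀ = [-414, -59]ᵀ.
Δ = 215·6 − 27² = 561.
p = ((-414)·6 − 27·(-59))/561 = -27/17; q = (215·(-59) − 27·(-414))/561 = -137/51.

p = -1.59, q = -2.69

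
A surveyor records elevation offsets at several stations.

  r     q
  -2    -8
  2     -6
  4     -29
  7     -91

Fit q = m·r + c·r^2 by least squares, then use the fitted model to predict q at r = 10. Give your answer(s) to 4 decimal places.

Entries of XᵀX: Σr·r = 73, Σr·r^2 = 407, Σr^2·r^2 = 2689.
Moment sums: Σr·q = -749, Σr^2·q = -4979.
So XᵀX·[m, c]ᵀ = Xᵀq: [[73, 407]; [407, 2689]]·[m, c]ᵀ = [-749, -4979]ᵀ.
Eliminating c: 2689·(row 1) − 407·(row 2) gives 30648·m = 2689·(-749) − 407·(-4979) = 12392, so m = 1549/3831.
Then c = ((-4979) − 407·(1549/3831))/2689 = -7328/3831.
At r = 10: q̂ = (1549/3831)·(10) + (-7328/3831)·(100) = -717310/3831.

q̂ = -187.2383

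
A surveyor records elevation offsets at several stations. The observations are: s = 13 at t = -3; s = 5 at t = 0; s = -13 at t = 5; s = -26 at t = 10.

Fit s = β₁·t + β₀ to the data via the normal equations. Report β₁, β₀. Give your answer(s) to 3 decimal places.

β₁ = -3.071, β₀ = 3.964

With design matrix A, AᵀA = [[134, 12]; [12, 4]] and Aᵀs = [-364, -21]ᵀ.
Eliminating β₀: 4·(row 1) − 12·(row 2) gives 392·β₁ = 4·(-364) − 12·(-21) = -1204, so β₁ = -43/14.
Then β₀ = ((-21) − 12·(-43/14))/4 = 111/28.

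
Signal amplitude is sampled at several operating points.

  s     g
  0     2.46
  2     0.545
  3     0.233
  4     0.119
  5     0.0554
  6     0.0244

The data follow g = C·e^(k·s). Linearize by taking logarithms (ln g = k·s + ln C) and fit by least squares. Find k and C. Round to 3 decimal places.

Taking logs, ln g = k·s + ln C, so regress ln g on s.
Σs = 20.0000, Σ(s)² = 90.0000, Σln g = -9.8985, Σs·ln g = -50.8435.
Equations: 90.0000·k + 20.0000·ln C = -50.8435;  20.0000·k + 6·ln C = -9.8985.
Slope k = (n·Σs·ln g − Σs·Σln g)/(n·Σ(s)² − (Σs)²) = (6·-50.8435 − 20.0000·-9.8985)/140.0000 = -0.76494; ln C = (Σln g − k·Σs)/n = 0.90004, so C = exp(0.90004) = 2.45969.

k = -0.765, C = 2.460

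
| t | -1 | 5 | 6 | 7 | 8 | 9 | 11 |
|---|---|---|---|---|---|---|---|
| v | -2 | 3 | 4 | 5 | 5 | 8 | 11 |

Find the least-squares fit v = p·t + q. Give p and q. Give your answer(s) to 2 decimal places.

Normal-equation sums: Σt·t = 377, Σt = 45, Σ1 = 7.
For Mᵀv: Σt·v = 309, Σv = 34.
Determinant 377·7 − 45² = 614.
p = (309·7 − 45·34)/614 = 633/614; q = (377·34 − 45·309)/614 = -1087/614.

p = 1.03, q = -1.77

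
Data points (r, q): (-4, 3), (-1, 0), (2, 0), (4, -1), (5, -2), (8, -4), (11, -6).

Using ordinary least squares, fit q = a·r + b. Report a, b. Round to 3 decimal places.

a = -0.560, b = 0.571

Sums needed: Σr·r = 247, Σr = 25, Σ1 = 7.
And Σr·q = -124, Σq = -10.
So XᵀX·[a, b]ᵀ = Xᵀq: [[247, 25]; [25, 7]]·[a, b]ᵀ = [-124, -10]ᵀ.
Δ = 247·7 − 25² = 1104.
a = ((-124)·7 − 25·(-10))/1104 = -103/184; b = (247·(-10) − 25·(-124))/1104 = 105/184.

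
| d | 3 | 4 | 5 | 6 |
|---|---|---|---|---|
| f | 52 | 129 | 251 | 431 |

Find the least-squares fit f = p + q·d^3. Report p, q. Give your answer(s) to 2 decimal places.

Setting ∂/∂p … = 0 gives: 4·p + 432·q = 863;  432·p + 67106·q = 134131.
Eliminating q: 67106·(row 1) − 432·(row 2) gives 81800·p = 67106·863 − 432·134131 = -32114, so p = -16057/40900.
Then q = (134131 − 432·(-16057/40900))/67106 = 40927/20450.

p = -0.39, q = 2.00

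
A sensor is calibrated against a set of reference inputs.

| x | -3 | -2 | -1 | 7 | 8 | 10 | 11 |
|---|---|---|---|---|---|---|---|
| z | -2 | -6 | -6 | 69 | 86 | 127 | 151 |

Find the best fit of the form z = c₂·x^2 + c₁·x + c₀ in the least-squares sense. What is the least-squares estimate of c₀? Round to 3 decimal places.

Sums needed: Σx^2·x^2 = 31236, Σx^2·x = 3150, Σx^2 = 348, Σx·x = 348, Σx = 30, Σ1 = 7.
Right-hand side: Σx^2·z = 39808, Σx·z = 4126, Σz = 419.
So AᵀA·[c₂, c₁, c₀]ᵀ = Aᵀz: [[31236, 3150, 348]; [3150, 348, 30]; [348, 30, 7]]·[c₂, c₁, c₀]ᵀ = [39808, 4126, 419]ᵀ.
Row-reducing yields c₂ = 174596/179067, c₁ = 581954/179067, c₀ = -151855/59689.

c₀ = -2.544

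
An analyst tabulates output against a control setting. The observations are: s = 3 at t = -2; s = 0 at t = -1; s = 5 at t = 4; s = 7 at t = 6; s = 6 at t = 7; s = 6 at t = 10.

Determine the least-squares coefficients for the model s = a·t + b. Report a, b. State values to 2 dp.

a = 0.45, b = 2.68

Compute the Gram sums: Σt·t = 206, Σt = 24, Σ1 = 6.
For Mᵀs: Σt·s = 158, Σs = 27.
Eliminating b: 6·(row 1) − 24·(row 2) gives 660·a = 6·158 − 24·27 = 300, so a = 5/11.
Then b = (27 − 24·(5/11))/6 = 59/22.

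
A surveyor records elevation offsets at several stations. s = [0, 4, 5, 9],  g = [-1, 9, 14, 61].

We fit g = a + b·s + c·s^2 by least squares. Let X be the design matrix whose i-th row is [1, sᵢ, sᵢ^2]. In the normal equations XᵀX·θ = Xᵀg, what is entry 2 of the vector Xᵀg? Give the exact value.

655

Entry 2 ↔ basis s, so (Xᵀg)_{2} = Σᵢ (s)·gᵢ = (0)·(-1) + (4)·(9) + (5)·(14) + (9)·(61) = 655.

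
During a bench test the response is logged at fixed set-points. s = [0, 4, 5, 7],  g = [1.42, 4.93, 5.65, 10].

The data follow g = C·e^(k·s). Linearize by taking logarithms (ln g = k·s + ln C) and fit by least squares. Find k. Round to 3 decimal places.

Taking logs, ln g = k·s + ln C, so regress ln g on s.
XᵀX = [[90.0000, 16.0000]; [16.0000, 4]], rhs = [31.1577, 5.9802]ᵀ  (here Σs = 16.0000, Σ(s)² = 90.0000, Σln g = 5.9802, Σs·ln g = 31.1577).
Solving (det = 104.0000): k = 0.27834, ln C = 0.38171.

k = 0.278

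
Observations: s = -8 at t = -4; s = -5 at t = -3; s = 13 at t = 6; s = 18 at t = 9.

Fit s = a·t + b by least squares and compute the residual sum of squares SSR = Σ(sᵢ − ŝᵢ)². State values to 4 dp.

Entries of AᵀA: Σt·t = 142, Σt = 8, Σ1 = 4.
And Σt·s = 287, Σs = 18.
Normal equations: [[142, 8]; [8, 4]]·[a, b]ᵀ = [287, 18]ᵀ.
Eliminating b: 4·(row 1) − 8·(row 2) gives 504·a = 4·287 − 8·18 = 1004, so a = 251/126.
Then b = (18 − 8·(251/126))/4 = 65/126.
Residuals: -23/42, 29/63, 67/126, -4/9; SSR = 125/126.

SSR = 0.9921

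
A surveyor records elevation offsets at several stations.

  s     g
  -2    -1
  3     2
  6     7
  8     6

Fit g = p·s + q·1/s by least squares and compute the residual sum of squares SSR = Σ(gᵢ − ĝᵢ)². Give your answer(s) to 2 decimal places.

SSR = 4.44

Compute the Gram sums: Σs·s = 113, Σs·1/s = 4, Σ1/s·1/s = 233/576.
Moment sums: Σs·g = 98, Σ1/s·g = 37/12.
Eliminating q: (233/576)·(row 1) − 4·(row 2) gives (17113/576)·p = (233/576)·98 − 4·(37/12) = 7865/288, so p = 15730/17113.
Then q = ((37/12) − 4·(15730/17113))/(233/576) = -25104/17113.
Residuals: 1795/17113, -4596/17113, 29595/17113, -20024/17113; SSR = 76034/17113.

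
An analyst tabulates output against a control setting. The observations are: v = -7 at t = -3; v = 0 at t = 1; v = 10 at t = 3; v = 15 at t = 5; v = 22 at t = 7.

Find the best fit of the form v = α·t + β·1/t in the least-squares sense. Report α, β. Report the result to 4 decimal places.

Normal-equation sums: Σt·t = 93, Σt·1/t = 5, Σ1/t·1/t = 14141/11025.
Moment sums: Σt·v = 280, Σ1/t·v = 248/21.
Eliminating β: (14141/11025)·(row 1) − 5·(row 2) gives (346496/3675)·α = (14141/11025)·280 − 5·(248/21) = 13504/45, so α = 51695/16242.
Then β = ((248/21) − 5·(51695/16242))/(14141/11025) = -17325/5414.

α = 3.1828, β = -3.2000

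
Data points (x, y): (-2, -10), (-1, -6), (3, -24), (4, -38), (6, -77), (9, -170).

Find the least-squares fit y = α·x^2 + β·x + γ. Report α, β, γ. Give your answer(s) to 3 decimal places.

α = -1.986, β = -0.529, γ = -3.845

From the data, Σx^2·x^2 = 8211, Σx^2·x = 1027, Σx^2 = 147, Σx·x = 147, Σx = 19, Σ1 = 6.
Right-hand side: Σx^2·y = -17412, Σx·y = -2190, Σy = -325.
So MᵀM·[α, β, γ]ᵀ = Mᵀy: [[8211, 1027, 147]; [1027, 147, 19]; [147, 19, 6]]·[α, β, γ]ᵀ = [-17412, -2190, -325]ᵀ.
Solving the 3×3 system (Gaussian elimination) gives α = -506171/254928, β = -44967/84976, γ = -61264/15933.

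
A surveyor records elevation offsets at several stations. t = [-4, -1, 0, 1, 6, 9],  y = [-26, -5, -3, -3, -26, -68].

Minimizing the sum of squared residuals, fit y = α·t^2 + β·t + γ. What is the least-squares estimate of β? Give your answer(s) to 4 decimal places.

With design matrix A, AᵀA = [[8115, 881, 135]; [881, 135, 11]; [135, 11, 6]] and Aᵀy = [-6868, -662, -131]ᵀ.
Inverting the 3×3 Gram matrix, [α, β, γ]ᵀ = [-274459/272616, 170889/90872, -358339/136308]ᵀ.

β = 1.8805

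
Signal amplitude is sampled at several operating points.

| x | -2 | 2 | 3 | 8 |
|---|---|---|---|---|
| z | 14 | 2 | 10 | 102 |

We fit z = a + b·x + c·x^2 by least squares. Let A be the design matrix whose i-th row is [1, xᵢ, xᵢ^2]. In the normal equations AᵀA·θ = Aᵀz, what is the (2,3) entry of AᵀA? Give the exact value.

Row 2 ↔ basis x, column 3 ↔ basis x^2, so (AᵀA)_{2,3} = Σᵢ (x)·(x^2) = (-2)·(4) + (2)·(4) + (3)·(9) + (8)·(64) = 539.

539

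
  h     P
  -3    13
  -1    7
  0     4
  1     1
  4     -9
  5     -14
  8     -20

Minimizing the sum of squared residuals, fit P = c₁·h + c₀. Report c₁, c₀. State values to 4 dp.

Setting ∂/∂c₁ … = 0 gives: 116·c₁ + 14·c₀ = -311;  14·c₁ + 7·c₀ = -18.
(Σh·h = 116, Σh = 14, Σ1 = 7, Σh·P = -311, ΣP = -18.)
Eliminating c₀: 7·(row 1) − 14·(row 2) gives 616·c₁ = 7·(-311) − 14·(-18) = -1925, so c₁ = -25/8.
Then c₀ = ((-18) − 14·(-25/8))/7 = 103/28.

c₁ = -3.1250, c₀ = 3.6786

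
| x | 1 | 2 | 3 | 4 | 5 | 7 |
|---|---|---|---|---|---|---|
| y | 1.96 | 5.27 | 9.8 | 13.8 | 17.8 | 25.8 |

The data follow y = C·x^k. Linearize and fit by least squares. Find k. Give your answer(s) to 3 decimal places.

k = 1.338

Let Y = ln y. Fitting Y = k·ln x + ln C by least squares:
Over the data: Σln x = 6.7334, Σ(ln x)² = 9.9861, Σln y = 13.3716, Σln x·ln y = 18.2569.
Normal system: [[9.9861, 6.7334]; [6.7334, 6]]·[k, ln C]ᵀ = [18.2569, 13.3716]ᵀ.
Slope k = (n·Σln x·ln y − Σln x·Σln y)/(n·Σ(ln x)² − (Σln x)²) = (6·18.2569 − 6.7334·13.3716)/14.5777 = 1.33799; ln C = (Σln y − k·Σln x)/n = 0.72706.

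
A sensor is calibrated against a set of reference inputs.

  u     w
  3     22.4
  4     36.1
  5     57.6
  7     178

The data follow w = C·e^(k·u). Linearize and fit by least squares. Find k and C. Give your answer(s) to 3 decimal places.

k = 0.519, C = 4.559

With ln wᵢ as the transformed response and uᵢ as the regressor:
Σu = 19.0000, Σ(u)² = 99.0000, Σln w = 15.9307, Σu·ln w = 80.2125.
Equations: 99.0000·k + 19.0000·ln C = 80.2125;  19.0000·k + 4·ln C = 15.9307.
Slope k = (n·Σu·ln w − Σu·Σln w)/(n·Σ(u)² − (Σu)²) = (4·80.2125 − 19.0000·15.9307)/35.0000 = 0.51906; ln C = (Σln w − k·Σu)/n = 1.51711, so C = exp(1.51711) = 4.55902.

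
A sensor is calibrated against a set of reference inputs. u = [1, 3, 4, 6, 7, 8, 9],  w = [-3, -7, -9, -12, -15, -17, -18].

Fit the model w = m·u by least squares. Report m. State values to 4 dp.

m = -2.0898

MᵀM·[m]ᵀ = Mᵀw reads: 256·m = -535.
Hence m = -535 / 256 ≈ -2.08984.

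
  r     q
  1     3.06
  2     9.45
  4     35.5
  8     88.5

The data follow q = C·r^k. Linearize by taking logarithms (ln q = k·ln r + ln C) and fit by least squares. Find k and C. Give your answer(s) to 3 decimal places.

k = 1.647, C = 3.132

Taking logs, ln q = k·ln r + ln C, so regress ln q on ln r.
Over the data: Σln r = 4.1589, Σ(ln r)² = 6.7263, Σln q = 11.4170, Σln r·ln q = 15.8274.
Normal system: [[6.7263, 4.1589]; [4.1589, 4]]·[k, ln C]ᵀ = [15.8274, 11.4170]ᵀ.
Δ = 6.7263·4 − (4.1589)² = 9.6091; k = (15.8274·4 − 4.1589·11.4170)/9.6091 = 1.64717, ln C = (6.7263·11.4170 − 4.1589·15.8274)/9.6091 = 1.14165, so C = exp(1.14165) = 3.13193.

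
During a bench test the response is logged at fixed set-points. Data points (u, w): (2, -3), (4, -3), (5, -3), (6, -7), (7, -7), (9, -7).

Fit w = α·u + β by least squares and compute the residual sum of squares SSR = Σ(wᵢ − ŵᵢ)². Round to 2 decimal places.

MᵀM·[α, β]ᵀ = Mᵀw reads: 211·α + 33·β = -187;  33·α + 6·β = -30.
(Σu·u = 211, Σu = 33, Σ1 = 6, Σu·w = -187, Σw = -30.)
det = 211·6 − 33² = 177.
α = ((-187)·6 − 33·(-30))/177 = -44/59; β = (211·(-30) − 33·(-187))/177 = -53/59.
Residuals: -36/59, 52/59, 96/59, -96/59, -52/59, 36/59; SSR = 448/59.

SSR = 7.59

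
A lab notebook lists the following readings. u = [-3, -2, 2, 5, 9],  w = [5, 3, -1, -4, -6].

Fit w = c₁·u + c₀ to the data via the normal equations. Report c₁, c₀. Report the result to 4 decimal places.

c₁ = -0.9150, c₀ = 1.4130

The normal equations are: 123·c₁ + 11·c₀ = -97;  11·c₁ + 5·c₀ = -3.
(Σu·u = 123, Σu = 11, Σ1 = 5, Σu·w = -97, Σw = -3.)
Determinant 123·5 − 11² = 494.
c₁ = ((-97)·5 − 11·(-3))/494 = -226/247; c₀ = (123·(-3) − 11·(-97))/494 = 349/247.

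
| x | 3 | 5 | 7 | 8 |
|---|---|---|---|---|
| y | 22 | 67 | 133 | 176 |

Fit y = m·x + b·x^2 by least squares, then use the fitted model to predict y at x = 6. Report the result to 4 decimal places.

The normal system AᵀA·[m, b]ᵀ = Aᵀy is [[147, 1007]; [1007, 7203]]·[m, b]ᵀ = [2740, 19654]ᵀ.
Δ = 147·7203 − 1007² = 44792.
m = (2740·7203 − 1007·19654)/44792 = -27679/22396; b = (147·19654 − 1007·2740)/44792 = 64979/22396.
At x = 6: ŷ = (-27679/22396)·(6) + (64979/22396)·(36) = 1086585/11198.

ŷ = 97.0338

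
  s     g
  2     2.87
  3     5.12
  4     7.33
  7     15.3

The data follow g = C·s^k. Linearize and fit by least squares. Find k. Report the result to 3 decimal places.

k = 1.329

With ln gᵢ as the transformed response and ln sᵢ as the regressor:
XᵀX = [[7.3958, 5.1240]; [5.1240, 4]], rhs = [10.5946, 7.4073]ᵀ  (here Σln s = 5.1240, Σ(ln s)² = 7.3958, Σln g = 7.4073, Σln s·ln g = 10.5946).
Solving (det = 3.3281): k = 1.32921, ln C = 0.14912.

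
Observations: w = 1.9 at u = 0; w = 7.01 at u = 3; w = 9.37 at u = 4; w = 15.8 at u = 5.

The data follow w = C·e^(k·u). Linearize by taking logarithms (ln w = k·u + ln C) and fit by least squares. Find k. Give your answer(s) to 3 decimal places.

k = 0.417

Linearized form: ln w = k·u + ln C. From the 4 transformed points,
Over the data: Σu = 12.0000, Σ(u)² = 50.0000, Σln w = 7.5867, Σu·ln w = 28.5921.
Normal system: [[50.0000, 12.0000]; [12.0000, 4]]·[k, ln C]ᵀ = [28.5921, 7.5867]ᵀ.
Δ = 50.0000·4 − (12.0000)² = 56.0000; k = (28.5921·4 − 12.0000·7.5867)/56.0000 = 0.41657, ln C = (50.0000·7.5867 − 12.0000·28.5921)/56.0000 = 0.64697.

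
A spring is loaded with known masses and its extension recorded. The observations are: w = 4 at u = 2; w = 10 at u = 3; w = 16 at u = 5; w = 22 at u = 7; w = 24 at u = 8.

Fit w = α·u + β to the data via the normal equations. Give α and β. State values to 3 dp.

α = 3.231, β = -0.954

Compute the Gram sums: Σu·u = 151, Σu = 25, Σ1 = 5.
For Xᵀw: Σu·w = 464, Σw = 76.
Determinant 151·5 − 25² = 130.
α = (464·5 − 25·76)/130 = 42/13; β = (151·76 − 25·464)/130 = -62/65.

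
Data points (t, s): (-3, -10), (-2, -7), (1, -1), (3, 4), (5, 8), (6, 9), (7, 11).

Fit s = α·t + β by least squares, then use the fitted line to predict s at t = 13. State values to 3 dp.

ŝ = 24.131

Compute the Gram sums: Σt·t = 133, Σt = 17, Σ1 = 7.
Right-hand side: Σt·s = 226, Σs = 14.
Normal equations: [[133, 17]; [17, 7]]·[α, β]ᵀ = [226, 14]ᵀ.
Determinant 133·7 − 17² = 642.
α = (226·7 − 17·14)/642 = 224/107; β = (133·14 − 17·226)/642 = -330/107.
At t = 13: ŝ = (224/107)·(13) + (-330/107)·(1) = 2582/107.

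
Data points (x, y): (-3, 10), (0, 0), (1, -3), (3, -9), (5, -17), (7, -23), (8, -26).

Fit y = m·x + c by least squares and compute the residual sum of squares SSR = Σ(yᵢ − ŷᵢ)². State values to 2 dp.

Setting ∂/∂m … = 0 gives: 157·m + 21·c = -514;  21·m + 7·c = -68.
(Σx·x = 157, Σx = 21, Σ1 = 7, Σx·y = -514, Σy = -68.)
Eliminating c: 7·(row 1) − 21·(row 2) gives 658·m = 7·(-514) − 21·(-68) = -2170, so m = -155/47.
Then c = ((-68) − 21·(-155/47))/7 = 59/329.
Residuals: -24/329, -59/329, 39/329, 5/7, -227/329, -31/329, 67/329; SSR = 358/329.

SSR = 1.09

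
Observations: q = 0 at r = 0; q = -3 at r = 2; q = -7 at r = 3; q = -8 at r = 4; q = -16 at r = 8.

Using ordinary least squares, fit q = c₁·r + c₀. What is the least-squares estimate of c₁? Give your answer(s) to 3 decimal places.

c₁ = -2.028

Compute the Gram sums: Σr·r = 93, Σr = 17, Σ1 = 5.
Right-hand side: Σr·q = -187, Σq = -34.
So AᵀA·[c₁, c₀]ᵀ = Aᵀq: [[93, 17]; [17, 5]]·[c₁, c₀]ᵀ = [-187, -34]ᵀ.
det = 93·5 − 17² = 176.
c₁ = ((-187)·5 − 17·(-34))/176 = -357/176; c₀ = (93·(-34) − 17·(-187))/176 = 17/176.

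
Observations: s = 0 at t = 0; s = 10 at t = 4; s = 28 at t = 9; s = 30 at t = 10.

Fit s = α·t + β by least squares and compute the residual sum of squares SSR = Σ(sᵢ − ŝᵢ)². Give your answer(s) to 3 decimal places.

Normal-equation sums: Σt·t = 197, Σt = 23, Σ1 = 4.
Right-hand side: Σt·s = 592, Σs = 68.
So MᵀM·[α, β]ᵀ = Mᵀs: [[197, 23]; [23, 4]]·[α, β]ᵀ = [592, 68]ᵀ.
Eliminating β: 4·(row 1) − 23·(row 2) gives 259·α = 4·592 − 23·68 = 804, so α = 804/259.
Then β = (68 − 23·(804/259))/4 = -220/259.
Residuals: 220/259, -58/37, 236/259, -50/259; SSR = 1048/259.

SSR = 4.046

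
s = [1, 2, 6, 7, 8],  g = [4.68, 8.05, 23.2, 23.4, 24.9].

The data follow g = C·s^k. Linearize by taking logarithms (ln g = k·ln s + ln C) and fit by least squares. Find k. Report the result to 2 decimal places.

Linearized form: ln g = k·ln s + ln C. From the 5 transformed points,
Σln s = 6.5103, Σ(ln s)² = 11.8015, Σln g = 13.1407, Σln s·ln g = 19.8993.
Equations: 11.8015·k + 6.5103·ln C = 19.8993;  6.5103·k + 5·ln C = 13.1407.
Δ = 11.8015·5 − (6.5103)² = 16.6240; k = (19.8993·5 − 6.5103·13.1407)/16.6240 = 0.83897, ln C = (11.8015·13.1407 − 6.5103·19.8993)/16.6240 = 1.53576.

k = 0.84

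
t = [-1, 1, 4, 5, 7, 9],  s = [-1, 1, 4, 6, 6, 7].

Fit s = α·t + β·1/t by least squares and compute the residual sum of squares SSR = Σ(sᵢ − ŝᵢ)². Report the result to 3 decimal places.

SSR = 3.543

AᵀA·[α, β]ᵀ = Aᵀs reads: 173·α + 6·β = 153;  6·α + (3389929/1587600)·β = 1838/315.
Δ = 173·(3389929/1587600) − 6² = 529304117/1587600.
α = (153·(3389929/1587600) − 6·(1838/315))/(529304117/1587600) = 463078017/529304117; β = (173·(1838/315) − 6·153)/(529304117/1587600) = 145172160/529304117.
Residuals: 78946060/529304117, -78946060/529304117, 228611360/529304117, 831400185/529304117, -86460297/529304117, -478703574/529304117; SSR = 1875267630/529304117.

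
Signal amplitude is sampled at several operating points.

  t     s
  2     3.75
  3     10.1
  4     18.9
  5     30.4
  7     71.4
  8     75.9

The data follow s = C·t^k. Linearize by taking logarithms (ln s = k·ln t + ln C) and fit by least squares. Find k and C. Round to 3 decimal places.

k = 2.223, C = 0.845

With ln sᵢ as the transformed response and ln tᵢ as the regressor:
XᵀX = [[14.3101, 8.8128]; [8.8128, 6]], rhs = [30.3351, 18.5856]ᵀ  (here Σln t = 8.8128, Σ(ln t)² = 14.3101, Σln s = 18.5856, Σln t·ln s = 30.3351).
Δ = 14.3101·6 − (8.8128)² = 8.1947; k = (30.3351·6 − 8.8128·18.5856)/8.1947 = 2.22323, ln C = (14.3101·18.5856 − 8.8128·30.3351)/8.1947 = -0.16789, so C = exp(-0.16789) = 0.84544.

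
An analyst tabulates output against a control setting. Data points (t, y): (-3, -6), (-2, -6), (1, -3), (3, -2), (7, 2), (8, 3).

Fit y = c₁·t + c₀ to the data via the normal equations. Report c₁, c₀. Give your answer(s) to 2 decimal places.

c₁ = 0.84, c₀ = -3.96

Forming XᵀX = [[136, 14]; [14, 6]] and Xᵀy = [59, -12]ᵀ gives XᵀX·[c₁, c₀]ᵀ = Xᵀy.
det = 136·6 − 14² = 620.
c₁ = (59·6 − 14·(-12))/620 = 261/310; c₀ = (136·(-12) − 14·59)/620 = -1229/310.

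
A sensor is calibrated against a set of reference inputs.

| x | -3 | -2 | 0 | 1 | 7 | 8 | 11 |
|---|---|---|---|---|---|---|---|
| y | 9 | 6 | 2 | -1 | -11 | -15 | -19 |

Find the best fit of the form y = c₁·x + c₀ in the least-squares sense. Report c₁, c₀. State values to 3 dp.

The normal system MᵀM·[c₁, c₀]ᵀ = Mᵀy is [[248, 22]; [22, 7]]·[c₁, c₀]ᵀ = [-446, -29]ᵀ.
Eliminating c₀: 7·(row 1) − 22·(row 2) gives 1252·c₁ = 7·(-446) − 22·(-29) = -2484, so c₁ = -621/313.
Then c₀ = ((-29) − 22·(-621/313))/7 = 655/313.

c₁ = -1.984, c₀ = 2.093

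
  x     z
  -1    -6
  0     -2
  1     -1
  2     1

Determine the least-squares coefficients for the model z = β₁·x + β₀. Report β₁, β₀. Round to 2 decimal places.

β₁ = 2.20, β₀ = -3.10

With design matrix A, AᵀA = [[6, 2]; [2, 4]] and Aᵀz = [7, -8]ᵀ.
Δ = 6·4 − 2² = 20.
β₁ = (7·4 − 2·(-8))/20 = 11/5; β₀ = (6·(-8) − 2·7)/20 = -31/10.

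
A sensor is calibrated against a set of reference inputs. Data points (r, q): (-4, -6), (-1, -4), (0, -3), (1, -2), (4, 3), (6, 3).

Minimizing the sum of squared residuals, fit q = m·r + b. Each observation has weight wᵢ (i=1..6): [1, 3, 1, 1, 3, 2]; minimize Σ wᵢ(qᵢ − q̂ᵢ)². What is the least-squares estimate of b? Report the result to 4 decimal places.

Compute the Gram sums: Σwᵢ·r·r = 140, Σwᵢ·r = 18, Σwᵢ·1 = 11.
And Σwᵢ·r·q = 106, Σwᵢ·q = -8.
Determinant 140·11 − 18² = 1216.
m = (106·11 − 18·(-8))/1216 = 655/608; b = (140·(-8) − 18·106)/1216 = -757/304.

b = -2.4901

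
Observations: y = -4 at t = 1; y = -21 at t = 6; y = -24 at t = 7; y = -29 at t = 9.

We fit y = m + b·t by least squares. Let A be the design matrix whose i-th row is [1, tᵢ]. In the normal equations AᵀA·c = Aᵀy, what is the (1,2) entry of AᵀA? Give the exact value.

Row 1 ↔ basis 1, column 2 ↔ basis t, so (AᵀA)_{1,2} = Σᵢ t = (1)·(1) + (1)·(6) + (1)·(7) + (1)·(9) = 23.

23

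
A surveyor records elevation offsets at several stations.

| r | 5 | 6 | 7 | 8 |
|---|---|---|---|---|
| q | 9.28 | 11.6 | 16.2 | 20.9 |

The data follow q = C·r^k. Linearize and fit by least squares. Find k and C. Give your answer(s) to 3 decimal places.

k = 1.758, C = 0.528

Let Y = ln q. Fitting Y = k·ln r + ln C by least squares:
Σln r = 7.4265, Σ(ln r)² = 13.9113, Σln q = 10.5036, Σln r·ln q = 19.7176.
Equations: 13.9113·k + 7.4265·ln C = 19.7176;  7.4265·k + 4·ln C = 10.5036.
Slope k = (n·Σln r·ln q − Σln r·Σln q)/(n·Σ(ln r)² − (Σln r)²) = (4·19.7176 − 7.4265·10.5036)/0.4917 = 1.75837; ln C = (Σln q − k·Σln r)/n = -0.63875, so C = exp(-0.63875) = 0.52795.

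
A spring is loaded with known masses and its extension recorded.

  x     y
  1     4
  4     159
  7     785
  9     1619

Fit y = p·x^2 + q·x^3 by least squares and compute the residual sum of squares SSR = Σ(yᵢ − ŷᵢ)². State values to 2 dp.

Entries of MᵀM: Σx^2·x^2 = 9219, Σx^2·x^3 = 76881, Σx^3·x^3 = 653187.
For Mᵀy: Σx^2·y = 172152, Σx^3·y = 1459686.
MᵀM·[p, q]ᵀ = Mᵀy becomes [[9219, 76881]; [76881, 653187]]·[p, q]ᵀ = [172152, 1459686]ᵀ.
Determinant 9219·653187 − 76881² = 111042792.
p = (172152·653187 − 76881·1459686)/111042792 = 12518281/6169044; q = (9219·1459686 − 76881·172152)/111042792 = 1758947/881292.
Residuals: -25789/1028174, -618563/514087, 72286/73441, -367511/1028174; SSR = 2616641/1028174.

SSR = 2.54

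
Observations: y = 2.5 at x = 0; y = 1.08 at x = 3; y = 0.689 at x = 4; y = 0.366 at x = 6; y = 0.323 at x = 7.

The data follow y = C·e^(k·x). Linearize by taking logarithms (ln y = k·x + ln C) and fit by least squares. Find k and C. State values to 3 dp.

Let Y = ln y. Fitting Y = k·x + ln C by least squares:
AᵀA = [[110.0000, 20.0000]; [20.0000, 5]], rhs = [-15.2006, -1.5145]ᵀ  (here Σx = 20.0000, Σ(x)² = 110.0000, Σln y = -1.5145, Σx·ln y = -15.2006).
Slope k = (n·Σx·ln y − Σx·Σln y)/(n·Σ(x)² − (Σx)²) = (5·-15.2006 − 20.0000·-1.5145)/150.0000 = -0.30476; ln C = (Σln y − k·Σx)/n = 0.91613, so C = exp(0.91613) = 2.49959.

k = -0.305, C = 2.500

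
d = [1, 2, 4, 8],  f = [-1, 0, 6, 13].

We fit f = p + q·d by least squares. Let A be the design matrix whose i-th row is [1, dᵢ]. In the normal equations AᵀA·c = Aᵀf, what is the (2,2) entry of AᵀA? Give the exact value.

85

Row 2 ↔ basis d, column 2 ↔ basis d, so (AᵀA)_{2,2} = Σᵢ (d)·(d) = (1)·(1) + (2)·(2) + (4)·(4) + (8)·(8) = 85.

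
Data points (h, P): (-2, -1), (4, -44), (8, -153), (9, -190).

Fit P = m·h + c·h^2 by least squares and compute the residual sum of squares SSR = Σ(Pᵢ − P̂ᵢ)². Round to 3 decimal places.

Compute the Gram sums: Σh·h = 165, Σh·h^2 = 1297, Σh^2·h^2 = 10929.
Right-hand side: Σh·P = -3108, Σh^2·P = -25890.
So AᵀA·[m, c]ᵀ = AᵀP: [[165, 1297]; [1297, 10929]]·[m, c]ᵀ = [-3108, -25890]ᵀ.
Eliminating c: 10929·(row 1) − 1297·(row 2) gives 121076·m = 10929·(-3108) − 1297·(-25890) = -388002, so m = -194001/60538.
Then c = ((-25890) − 1297·(-194001/60538))/10929 = -120387/60538.
Residuals: 16504/30269, 19262/30269, -2769/30269, -2432/30269; SSR = 21705/30269.

SSR = 0.717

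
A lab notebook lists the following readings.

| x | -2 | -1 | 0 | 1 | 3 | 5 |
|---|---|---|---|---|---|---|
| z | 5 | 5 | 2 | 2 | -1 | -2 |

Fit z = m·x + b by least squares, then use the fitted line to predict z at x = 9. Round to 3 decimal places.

ẑ = -6.873

Sums needed: Σx·x = 40, Σx = 6, Σ1 = 6.
For Aᵀz: Σx·z = -26, Σz = 11.
So AᵀA·[m, b]ᵀ = Aᵀz: [[40, 6]; [6, 6]]·[m, b]ᵀ = [-26, 11]ᵀ.
Eliminating b: 6·(row 1) − 6·(row 2) gives 204·m = 6·(-26) − 6·11 = -222, so m = -37/34.
Then b = (11 − 6·(-37/34))/6 = 149/51.
At x = 9: ẑ = (-37/34)·(9) + (149/51)·(1) = -701/102.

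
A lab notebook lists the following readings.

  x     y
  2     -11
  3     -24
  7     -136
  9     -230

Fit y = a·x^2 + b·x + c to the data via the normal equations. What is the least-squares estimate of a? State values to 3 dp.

a = -3.125

The normal system AᵀA·[a, b, c]ᵀ = Aᵀy is [[9059, 1107, 143]; [1107, 143, 21]; [143, 21, 4]]·[a, b, c]ᵀ = [-25554, -3116, -401]ᵀ.
Inverting the 3×3 Gram matrix, [a, b, c]ᵀ = [-3659/1171, 3662/1171, -5809/1171]ᵀ.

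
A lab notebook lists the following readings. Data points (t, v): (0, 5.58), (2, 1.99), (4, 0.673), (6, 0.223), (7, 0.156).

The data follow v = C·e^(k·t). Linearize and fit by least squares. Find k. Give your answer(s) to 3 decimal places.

k = -0.521

With ln vᵢ as the transformed response and tᵢ as the regressor:
Over the data: Σt = 19.0000, Σ(t)² = 105.0000, Σln v = -1.3472, Σt·ln v = -22.2166.
Normal system: [[105.0000, 19.0000]; [19.0000, 5]]·[k, ln C]ᵀ = [-22.2166, -1.3472]ᵀ.
Solving (det = 164.0000): k = -0.52126, ln C = 1.71135.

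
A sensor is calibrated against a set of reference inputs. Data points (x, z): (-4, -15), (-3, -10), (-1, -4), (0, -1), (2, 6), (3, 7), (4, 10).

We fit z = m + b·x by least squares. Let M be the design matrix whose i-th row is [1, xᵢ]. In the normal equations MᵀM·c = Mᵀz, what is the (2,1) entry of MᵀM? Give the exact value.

1

Row 2 ↔ basis x, column 1 ↔ basis 1, so (MᵀM)_{2,1} = Σᵢ x = (-4)·(1) + (-3)·(1) + (-1)·(1) + (0)·(1) + (2)·(1) + (3)·(1) + (4)·(1) = 1.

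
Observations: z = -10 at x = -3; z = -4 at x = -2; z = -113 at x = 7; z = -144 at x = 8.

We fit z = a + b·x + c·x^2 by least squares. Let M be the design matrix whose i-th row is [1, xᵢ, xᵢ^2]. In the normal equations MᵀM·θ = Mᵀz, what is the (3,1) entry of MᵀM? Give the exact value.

126

Row 3 ↔ basis x^2, column 1 ↔ basis 1, so (MᵀM)_{3,1} = Σᵢ x^2 = (9)·(1) + (4)·(1) + (49)·(1) + (64)·(1) = 126.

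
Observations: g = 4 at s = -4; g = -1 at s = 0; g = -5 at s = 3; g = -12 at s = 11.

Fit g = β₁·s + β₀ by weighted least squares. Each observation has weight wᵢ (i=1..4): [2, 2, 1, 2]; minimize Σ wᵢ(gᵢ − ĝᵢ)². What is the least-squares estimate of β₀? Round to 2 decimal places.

Setting ∂/∂β₁ … = 0 gives: 283·β₁ + 17·β₀ = -311;  17·β₁ + 7·β₀ = -23.
Determinant 283·7 − 17² = 1692.
β₁ = ((-311)·7 − 17·(-23))/1692 = -19/18; β₀ = (283·(-23) − 17·(-311))/1692 = -13/18.

β₀ = -0.72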